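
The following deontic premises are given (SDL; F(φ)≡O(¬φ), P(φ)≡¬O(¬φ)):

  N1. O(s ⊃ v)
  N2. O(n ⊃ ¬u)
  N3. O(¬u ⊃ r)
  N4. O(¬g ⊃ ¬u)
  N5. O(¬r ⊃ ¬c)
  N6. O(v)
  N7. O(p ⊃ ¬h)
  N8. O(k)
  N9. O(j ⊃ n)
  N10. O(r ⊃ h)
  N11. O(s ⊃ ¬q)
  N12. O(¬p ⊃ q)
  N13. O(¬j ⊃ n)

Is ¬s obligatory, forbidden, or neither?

Obligatory

Premises 13 and 9 are O(¬j ⊃ n) and O(j ⊃ n); every ideal world satisfies ¬j or j, so in either case n holds — hence O(n).
With premise 2, O(n ⊃ ¬u), the K-axiom yields O(¬u).
With premise 3, O(¬u ⊃ r), the K-axiom yields O(r).
Premise 10 is O(r ⊃ h); since O(r), deontic closure gives O(h).
Premise 7 is O(p ⊃ ¬h); contrapositively O(h ⊃ ¬p). Since O(h) holds, K gives O(¬p).
With premise 12, O(¬p ⊃ q), the K-axiom yields O(q).
The contrapositive of premise 11 (O(s ⊃ ¬q)) is O(q ⊃ ¬s), and O(q) is already established, so O(¬s).
Premises 1, 4, 5, 6, 8 do not contribute to this derivation.
Hence ¬s is obligatory.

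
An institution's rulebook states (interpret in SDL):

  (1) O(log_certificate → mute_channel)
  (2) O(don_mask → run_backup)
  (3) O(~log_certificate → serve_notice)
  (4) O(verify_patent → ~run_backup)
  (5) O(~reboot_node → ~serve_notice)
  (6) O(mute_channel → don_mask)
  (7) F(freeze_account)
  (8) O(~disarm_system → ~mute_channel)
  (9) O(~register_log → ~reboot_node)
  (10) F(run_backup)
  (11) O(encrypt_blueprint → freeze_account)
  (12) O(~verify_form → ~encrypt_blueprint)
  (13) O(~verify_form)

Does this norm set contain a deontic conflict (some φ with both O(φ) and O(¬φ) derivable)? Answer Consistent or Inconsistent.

Consistent

Premise 11 is O(encrypt_blueprint → freeze_account), but O(encrypt_blueprint) is not derivable from the premises, so it does not yield O(freeze_account).
So O(freeze_account) is not derivable, and the apparent clash with O(~freeze_account) does not arise.
A world satisfying every obligation exists (e.g. disarm_system=false, don_mask=false, encrypt_blueprint=false, freeze_account=false, log_certificate=false, mute_channel=false, reboot_node=true, register_log=true, run_backup=false, serve_notice=true, verify_form=false, verify_patent=false); no atom is both obligatory and forbidden, so the set is consistent.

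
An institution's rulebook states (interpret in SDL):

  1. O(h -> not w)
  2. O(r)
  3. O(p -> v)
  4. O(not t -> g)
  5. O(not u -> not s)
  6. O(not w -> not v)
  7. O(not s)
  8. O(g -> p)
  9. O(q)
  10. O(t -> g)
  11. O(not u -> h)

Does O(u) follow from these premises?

Yes

Premises 4 and 10 cover both cases: O(not t -> g) and O(t -> g). Since not t ∨ t is a tautology, O(g) follows.
With premise 8, O(g -> p), the K-axiom yields O(p).
Applying K to premise 3 (O(p -> v)) and O(p) yields O(v).
The contrapositive of premise 6 (O(not w -> not v)) is O(v -> w), and O(v) is already established, so O(w).
Premise 1, O(h -> not w), contraposes to O(w -> not h); with O(w) we get O(not h).
The contrapositive of premise 11 (O(not u -> h)) is O(not h -> u), and O(not h) is already established, so O(u).
Premises 2, 5, 7, 9 do not contribute to this derivation.
So O(u) follows.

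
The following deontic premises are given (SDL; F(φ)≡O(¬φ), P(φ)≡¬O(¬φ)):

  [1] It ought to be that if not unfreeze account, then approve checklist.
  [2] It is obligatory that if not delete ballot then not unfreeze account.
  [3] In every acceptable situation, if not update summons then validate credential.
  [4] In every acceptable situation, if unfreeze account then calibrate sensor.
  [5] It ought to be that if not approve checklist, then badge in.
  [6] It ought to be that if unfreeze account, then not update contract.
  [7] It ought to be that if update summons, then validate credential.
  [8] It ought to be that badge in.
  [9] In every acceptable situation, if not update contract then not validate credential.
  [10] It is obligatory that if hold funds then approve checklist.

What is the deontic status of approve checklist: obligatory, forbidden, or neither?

Obligatory

Premises 3 and 7 are O(¬update_summons → validate_credential) and O(update_summons → validate_credential); every ideal world satisfies ¬update_summons or update_summons, so in either case validate_credential holds — hence O(validate_credential).
The contrapositive of premise 9 (O(¬update_contract → ¬validate_credential)) is O(validate_credential → update_contract), and O(validate_credential) is already established, so O(update_contract).
Premise 6 is O(unfreeze_account → ¬update_contract); contrapositively O(update_contract → ¬unfreeze_account). Since O(update_contract) holds, K gives O(¬unfreeze_account).
Applying K to premise 1 (O(¬unfreeze_account → approve_checklist)) and O(¬unfreeze_account) yields O(approve_checklist).
Premises 2, 4, 5, 8, 10 do not contribute to this derivation.
Hence approve_checklist is obligatory.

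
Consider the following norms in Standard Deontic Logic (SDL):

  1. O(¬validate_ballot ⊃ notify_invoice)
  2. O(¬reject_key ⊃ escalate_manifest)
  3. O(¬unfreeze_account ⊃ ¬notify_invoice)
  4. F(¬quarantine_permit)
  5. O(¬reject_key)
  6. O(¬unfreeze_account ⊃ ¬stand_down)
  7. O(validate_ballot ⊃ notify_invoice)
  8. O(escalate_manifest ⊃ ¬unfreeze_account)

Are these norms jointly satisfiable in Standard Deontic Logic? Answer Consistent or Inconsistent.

Premises 1 and 7 are O(¬validate_ballot ⊃ notify_invoice) and O(validate_ballot ⊃ notify_invoice); every ideal world satisfies ¬validate_ballot or validate_ballot, so in either case notify_invoice holds — hence O(notify_invoice).
The contrapositive of premise 3 (O(¬unfreeze_account ⊃ ¬notify_invoice)) is O(notify_invoice ⊃ unfreeze_account), and O(notify_invoice) is already established, so O(unfreeze_account).
Premise 8 is O(escalate_manifest ⊃ ¬unfreeze_account); contrapositively O(unfreeze_account ⊃ ¬escalate_manifest). Since O(unfreeze_account) holds, K gives O(¬escalate_manifest).
Premise 2 is O(¬reject_key ⊃ escalate_manifest); contrapositively O(¬escalate_manifest ⊃ reject_key). Since O(¬escalate_manifest) holds, K gives O(reject_key).
But premise 5 directly asserts O(¬reject_key).
We now have both O(reject_key) and O(¬reject_key) — reject_key is simultaneously obligatory and forbidden, violating the D-axiom.

Inconsistent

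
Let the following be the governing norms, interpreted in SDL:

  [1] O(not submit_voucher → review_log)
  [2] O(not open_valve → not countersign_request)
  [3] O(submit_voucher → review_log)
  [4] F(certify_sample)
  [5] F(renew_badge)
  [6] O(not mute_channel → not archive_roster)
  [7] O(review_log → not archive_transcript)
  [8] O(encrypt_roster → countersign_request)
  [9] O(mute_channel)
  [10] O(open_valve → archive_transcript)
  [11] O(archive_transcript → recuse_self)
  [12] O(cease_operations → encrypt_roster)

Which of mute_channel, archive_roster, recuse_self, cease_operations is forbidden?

By case analysis on submit_voucher: premise 3 gives O(submit_voucher → review_log) and premise 1 gives O(not submit_voucher → review_log), so O(review_log) either way.
With premise 7, O(review_log → not archive_transcript), the K-axiom yields O(not archive_transcript).
The contrapositive of premise 10 (O(open_valve → archive_transcript)) is O(not archive_transcript → not open_valve), and O(not archive_transcript) is already established, so O(not open_valve).
With premise 2, O(not open_valve → not countersign_request), the K-axiom yields O(not countersign_request).
Premise 8 is O(encrypt_roster → countersign_request); contrapositively O(not countersign_request → not encrypt_roster). Since O(not countersign_request) holds, K gives O(not encrypt_roster).
The contrapositive of premise 12 (O(cease_operations → encrypt_roster)) is O(not encrypt_roster → not cease_operations), and O(not encrypt_roster) is already established, so O(not cease_operations).
So O(not cease_operations) holds, i.e. cease_operations is forbidden. None of the other listed options is forbidden under the premises.

cease_operations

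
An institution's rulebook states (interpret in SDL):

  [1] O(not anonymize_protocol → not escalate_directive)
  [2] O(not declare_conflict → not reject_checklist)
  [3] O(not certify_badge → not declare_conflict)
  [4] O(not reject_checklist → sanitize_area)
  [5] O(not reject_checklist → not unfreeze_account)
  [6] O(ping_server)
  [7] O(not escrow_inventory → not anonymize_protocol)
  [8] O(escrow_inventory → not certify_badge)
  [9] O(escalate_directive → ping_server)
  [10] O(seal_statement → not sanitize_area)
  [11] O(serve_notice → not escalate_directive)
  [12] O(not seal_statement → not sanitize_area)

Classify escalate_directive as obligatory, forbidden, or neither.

Premises 10 and 12 cover both cases: O(seal_statement → not sanitize_area) and O(not seal_statement → not sanitize_area). Since seal_statement ∨ not seal_statement is a tautology, O(not sanitize_area) follows.
Premise 4, O(not reject_checklist → sanitize_area), contraposes to O(not sanitize_area → reject_checklist); with O(not sanitize_area) we get O(reject_checklist).
Premise 2, O(not declare_conflict → not reject_checklist), contraposes to O(reject_checklist → declare_conflict); with O(reject_checklist) we get O(declare_conflict).
Premise 3, O(not certify_badge → not declare_conflict), contraposes to O(declare_conflict → certify_badge); with O(declare_conflict) we get O(certify_badge).
Premise 8, O(escrow_inventory → not certify_badge), contraposes to O(certify_badge → not escrow_inventory); with O(certify_badge) we get O(not escrow_inventory).
With premise 7, O(not escrow_inventory → not anonymize_protocol), the K-axiom yields O(not anonymize_protocol).
Applying K to premise 1 (O(not anonymize_protocol → not escalate_directive)) and O(not anonymize_protocol) yields O(not escalate_directive).
Premises 5, 6, 9, 11 do not contribute to this derivation.
Thus O(not escalate_directive), which is F(escalate_directive): escalate_directive is forbidden.

Forbidden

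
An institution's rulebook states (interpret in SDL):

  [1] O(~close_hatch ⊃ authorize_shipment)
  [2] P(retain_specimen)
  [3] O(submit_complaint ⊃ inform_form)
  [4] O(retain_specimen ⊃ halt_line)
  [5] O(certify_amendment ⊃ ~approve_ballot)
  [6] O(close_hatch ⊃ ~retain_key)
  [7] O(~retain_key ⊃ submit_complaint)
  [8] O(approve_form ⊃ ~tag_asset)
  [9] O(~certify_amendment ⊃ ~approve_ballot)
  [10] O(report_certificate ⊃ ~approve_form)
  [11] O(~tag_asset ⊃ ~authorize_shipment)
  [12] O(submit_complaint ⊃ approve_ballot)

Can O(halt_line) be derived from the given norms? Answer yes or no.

No

Premise 4 is O(retain_specimen ⊃ halt_line), but O(retain_specimen) is not derivable from the premises (the permission P(retain_specimen) asserts only ~O(~retain_specimen), not O(retain_specimen)), so it does not yield O(halt_line).
No other premise forces O(halt_line). An ideal world satisfying every premise can still have halt_line false, so O(halt_line) is not derivable.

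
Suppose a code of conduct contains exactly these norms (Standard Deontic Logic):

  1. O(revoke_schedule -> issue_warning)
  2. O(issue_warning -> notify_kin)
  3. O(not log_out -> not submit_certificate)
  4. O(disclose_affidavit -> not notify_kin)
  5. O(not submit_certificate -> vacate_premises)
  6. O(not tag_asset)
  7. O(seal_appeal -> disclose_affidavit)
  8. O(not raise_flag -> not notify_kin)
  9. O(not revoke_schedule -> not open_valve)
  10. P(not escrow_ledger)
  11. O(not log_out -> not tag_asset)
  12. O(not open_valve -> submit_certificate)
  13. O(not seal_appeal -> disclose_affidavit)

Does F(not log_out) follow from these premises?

By case analysis on not seal_appeal: premise 13 gives O(not seal_appeal -> disclose_affidavit) and premise 7 gives O(seal_appeal -> disclose_affidavit), so O(disclose_affidavit) either way.
Premise 4 is O(disclose_affidavit -> not notify_kin); since O(disclose_affidavit), deontic closure gives O(not notify_kin).
Premise 2 is O(issue_warning -> notify_kin); contrapositively O(not notify_kin -> not issue_warning). Since O(not notify_kin) holds, K gives O(not issue_warning).
The contrapositive of premise 1 (O(revoke_schedule -> issue_warning)) is O(not issue_warning -> not revoke_schedule), and O(not issue_warning) is already established, so O(not revoke_schedule).
Applying K to premise 9 (O(not revoke_schedule -> not open_valve)) and O(not revoke_schedule) yields O(not open_valve).
With premise 12, O(not open_valve -> submit_certificate), the K-axiom yields O(submit_certificate).
Premise 3 is O(not log_out -> not submit_certificate); contrapositively O(submit_certificate -> log_out). Since O(submit_certificate) holds, K gives O(log_out).
Premises 5, 6, 8, 10, 11 do not contribute to this derivation.
So O(log_out) holds, i.e. F(not log_out). The claim follows.

Yes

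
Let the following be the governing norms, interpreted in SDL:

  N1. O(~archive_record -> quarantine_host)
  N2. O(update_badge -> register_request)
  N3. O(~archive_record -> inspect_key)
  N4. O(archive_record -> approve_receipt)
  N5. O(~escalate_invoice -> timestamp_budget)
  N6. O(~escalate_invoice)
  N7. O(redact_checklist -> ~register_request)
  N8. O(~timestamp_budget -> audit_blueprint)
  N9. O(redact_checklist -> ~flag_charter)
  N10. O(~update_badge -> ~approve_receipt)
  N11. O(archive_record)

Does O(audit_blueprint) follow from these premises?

Premise 8 is O(~timestamp_budget -> audit_blueprint), but O(~timestamp_budget) is not derivable from the premises, so it does not yield O(audit_blueprint).
No other premise forces O(audit_blueprint). An ideal world satisfying every premise can still have audit_blueprint false, so O(audit_blueprint) is not derivable.

No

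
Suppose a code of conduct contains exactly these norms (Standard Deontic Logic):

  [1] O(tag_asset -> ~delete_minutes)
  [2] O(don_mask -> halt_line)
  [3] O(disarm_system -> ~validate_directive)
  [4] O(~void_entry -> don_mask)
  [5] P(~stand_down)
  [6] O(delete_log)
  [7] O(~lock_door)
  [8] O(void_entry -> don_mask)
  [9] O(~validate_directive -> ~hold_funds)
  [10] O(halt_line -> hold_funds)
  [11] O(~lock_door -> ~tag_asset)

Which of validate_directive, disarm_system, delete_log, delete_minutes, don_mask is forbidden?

Premises 4 and 8 cover both cases: O(~void_entry -> don_mask) and O(void_entry -> don_mask). Since ~void_entry ∨ void_entry is a tautology, O(don_mask) follows.
Premise 2 is O(don_mask -> halt_line); since O(don_mask), deontic closure gives O(halt_line).
From O(halt_line) and premise 10, O(halt_line -> hold_funds), we obtain O(hold_funds).
The contrapositive of premise 9 (O(~validate_directive -> ~hold_funds)) is O(hold_funds -> validate_directive), and O(hold_funds) is already established, so O(validate_directive).
Premise 3, O(disarm_system -> ~validate_directive), contraposes to O(validate_directive -> ~disarm_system); with O(validate_directive) we get O(~disarm_system).
So O(~disarm_system) holds, i.e. disarm_system is forbidden. None of the other listed options is forbidden under the premises.

disarm_system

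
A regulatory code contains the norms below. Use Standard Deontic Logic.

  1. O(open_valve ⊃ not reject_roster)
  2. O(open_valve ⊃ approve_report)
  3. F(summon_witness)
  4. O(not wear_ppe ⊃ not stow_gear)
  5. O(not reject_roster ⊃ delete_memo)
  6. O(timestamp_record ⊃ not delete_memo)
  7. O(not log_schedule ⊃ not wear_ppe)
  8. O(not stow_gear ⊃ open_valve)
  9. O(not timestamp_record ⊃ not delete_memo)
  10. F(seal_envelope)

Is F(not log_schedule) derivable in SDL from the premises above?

Yes

Premises 6 and 9 are O(timestamp_record ⊃ not delete_memo) and O(not timestamp_record ⊃ not delete_memo); every ideal world satisfies timestamp_record or not timestamp_record, so in either case not delete_memo holds — hence O(not delete_memo).
The contrapositive of premise 5 (O(not reject_roster ⊃ delete_memo)) is O(not delete_memo ⊃ reject_roster), and O(not delete_memo) is already established, so O(reject_roster).
Premise 1, O(open_valve ⊃ not reject_roster), contraposes to O(reject_roster ⊃ not open_valve); with O(reject_roster) we get O(not open_valve).
Premise 8 is O(not stow_gear ⊃ open_valve); contrapositively O(not open_valve ⊃ stow_gear). Since O(not open_valve) holds, K gives O(stow_gear).
The contrapositive of premise 4 (O(not wear_ppe ⊃ not stow_gear)) is O(stow_gear ⊃ wear_ppe), and O(stow_gear) is already established, so O(wear_ppe).
The contrapositive of premise 7 (O(not log_schedule ⊃ not wear_ppe)) is O(wear_ppe ⊃ log_schedule), and O(wear_ppe) is already established, so O(log_schedule).
Premises 2, 3, 10 do not contribute to this derivation.
So O(log_schedule) holds, i.e. F(not log_schedule). The claim follows.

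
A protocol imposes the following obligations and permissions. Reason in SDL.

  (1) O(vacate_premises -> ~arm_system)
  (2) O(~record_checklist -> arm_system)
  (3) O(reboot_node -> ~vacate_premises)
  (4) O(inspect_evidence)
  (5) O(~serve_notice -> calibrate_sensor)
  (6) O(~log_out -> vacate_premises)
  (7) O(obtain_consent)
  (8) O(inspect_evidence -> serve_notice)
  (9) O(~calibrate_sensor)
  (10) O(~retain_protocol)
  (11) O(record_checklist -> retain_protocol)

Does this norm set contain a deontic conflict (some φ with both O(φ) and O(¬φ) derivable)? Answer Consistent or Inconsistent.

Consistent

Premise 5 is O(~serve_notice -> calibrate_sensor), but O(~serve_notice) is not derivable from the premises, so it does not yield O(calibrate_sensor).
So O(calibrate_sensor) is not derivable, and the apparent clash with O(~calibrate_sensor) does not arise.
A world satisfying every obligation exists (e.g. arm_system=true, calibrate_sensor=false, inspect_evidence=true, log_out=true, obtain_consent=true, reboot_node=false, record_checklist=false, retain_protocol=false, serve_notice=true, vacate_premises=false); no atom is both obligatory and forbidden, so the set is consistent.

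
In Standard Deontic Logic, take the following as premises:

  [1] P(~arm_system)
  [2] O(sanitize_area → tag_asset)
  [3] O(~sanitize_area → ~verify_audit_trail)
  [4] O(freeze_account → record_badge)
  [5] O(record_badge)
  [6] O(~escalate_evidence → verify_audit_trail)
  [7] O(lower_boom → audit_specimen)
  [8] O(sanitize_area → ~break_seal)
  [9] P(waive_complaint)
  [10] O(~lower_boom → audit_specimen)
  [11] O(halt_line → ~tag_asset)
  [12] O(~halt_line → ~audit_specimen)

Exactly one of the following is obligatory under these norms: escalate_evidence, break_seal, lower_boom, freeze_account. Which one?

Premises 10 and 7 are O(~lower_boom → audit_specimen) and O(lower_boom → audit_specimen); every ideal world satisfies ~lower_boom or lower_boom, so in either case audit_specimen holds — hence O(audit_specimen).
Premise 12 is O(~halt_line → ~audit_specimen); contrapositively O(audit_specimen → halt_line). Since O(audit_specimen) holds, K gives O(halt_line).
Applying K to premise 11 (O(halt_line → ~tag_asset)) and O(halt_line) yields O(~tag_asset).
Premise 2 is O(sanitize_area → tag_asset); contrapositively O(~tag_asset → ~sanitize_area). Since O(~tag_asset) holds, K gives O(~sanitize_area).
Premise 3 is O(~sanitize_area → ~verify_audit_trail); since O(~sanitize_area), deontic closure gives O(~verify_audit_trail).
Premise 6, O(~escalate_evidence → verify_audit_trail), contraposes to O(~verify_audit_trail → escalate_evidence); with O(~verify_audit_trail) we get O(escalate_evidence).
So O(escalate_evidence) holds — escalate_evidence is obligatory. None of the other listed options is made obligatory by any chain of premises.

escalate_evidence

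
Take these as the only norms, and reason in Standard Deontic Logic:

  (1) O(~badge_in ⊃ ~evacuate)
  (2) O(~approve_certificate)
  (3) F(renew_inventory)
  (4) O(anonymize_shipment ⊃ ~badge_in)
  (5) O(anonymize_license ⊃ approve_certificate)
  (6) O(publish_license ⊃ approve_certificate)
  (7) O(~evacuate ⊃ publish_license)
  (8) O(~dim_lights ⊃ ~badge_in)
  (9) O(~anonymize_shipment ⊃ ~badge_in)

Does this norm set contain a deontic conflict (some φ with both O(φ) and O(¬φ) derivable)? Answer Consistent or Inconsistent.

Premises 9 and 4 are O(~anonymize_shipment ⊃ ~badge_in) and O(anonymize_shipment ⊃ ~badge_in); every ideal world satisfies ~anonymize_shipment or anonymize_shipment, so in either case ~badge_in holds — hence O(~badge_in).
Premise 1 is O(~badge_in ⊃ ~evacuate); since O(~badge_in), deontic closure gives O(~evacuate).
With premise 7, O(~evacuate ⊃ publish_license), the K-axiom yields O(publish_license).
With premise 6, O(publish_license ⊃ approve_certificate), the K-axiom yields O(approve_certificate).
But premise 2 directly asserts O(~approve_certificate).
We now have both O(approve_certificate) and O(~approve_certificate) — approve_certificate is simultaneously obligatory and forbidden, violating the D-axiom.

Inconsistent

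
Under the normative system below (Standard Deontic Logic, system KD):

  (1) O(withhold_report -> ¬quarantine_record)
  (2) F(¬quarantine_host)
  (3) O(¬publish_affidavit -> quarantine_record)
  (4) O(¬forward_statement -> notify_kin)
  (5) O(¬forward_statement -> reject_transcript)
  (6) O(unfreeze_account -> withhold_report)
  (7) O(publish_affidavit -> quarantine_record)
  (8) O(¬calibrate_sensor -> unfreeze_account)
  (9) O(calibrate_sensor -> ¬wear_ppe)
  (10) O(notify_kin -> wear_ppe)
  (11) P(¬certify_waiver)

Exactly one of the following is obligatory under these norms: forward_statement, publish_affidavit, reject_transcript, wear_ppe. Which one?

Premises 7 and 3 cover both cases: O(publish_affidavit -> quarantine_record) and O(¬publish_affidavit -> quarantine_record). Since publish_affidavit ∨ ¬publish_affidavit is a tautology, O(quarantine_record) follows.
Premise 1 is O(withhold_report -> ¬quarantine_record); contrapositively O(quarantine_record -> ¬withhold_report). Since O(quarantine_record) holds, K gives O(¬withhold_report).
Premise 6 is O(unfreeze_account -> withhold_report); contrapositively O(¬withhold_report -> ¬unfreeze_account). Since O(¬withhold_report) holds, K gives O(¬unfreeze_account).
Premise 8, O(¬calibrate_sensor -> unfreeze_account), contraposes to O(¬unfreeze_account -> calibrate_sensor); with O(¬unfreeze_account) we get O(calibrate_sensor).
Applying K to premise 9 (O(calibrate_sensor -> ¬wear_ppe)) and O(calibrate_sensor) yields O(¬wear_ppe).
Premise 10 is O(notify_kin -> wear_ppe); contrapositively O(¬wear_ppe -> ¬notify_kin). Since O(¬wear_ppe) holds, K gives O(¬notify_kin).
Premise 4, O(¬forward_statement -> notify_kin), contraposes to O(¬notify_kin -> forward_statement); with O(¬notify_kin) we get O(forward_statement).
So O(forward_statement) holds — forward_statement is obligatory. None of the other listed options is made obligatory by any chain of premises.

forward_statement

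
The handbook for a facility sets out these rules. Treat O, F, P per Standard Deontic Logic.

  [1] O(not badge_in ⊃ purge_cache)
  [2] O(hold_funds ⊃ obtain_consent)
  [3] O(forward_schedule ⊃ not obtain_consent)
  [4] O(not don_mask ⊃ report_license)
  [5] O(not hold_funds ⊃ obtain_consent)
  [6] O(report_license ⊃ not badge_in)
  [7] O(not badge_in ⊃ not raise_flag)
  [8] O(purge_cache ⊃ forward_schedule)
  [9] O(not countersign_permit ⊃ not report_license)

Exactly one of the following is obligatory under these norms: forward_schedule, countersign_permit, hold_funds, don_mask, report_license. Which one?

By case analysis on hold_funds: premise 2 gives O(hold_funds ⊃ obtain_consent) and premise 5 gives O(not hold_funds ⊃ obtain_consent), so O(obtain_consent) either way.
Premise 3 is O(forward_schedule ⊃ not obtain_consent); contrapositively O(obtain_consent ⊃ not forward_schedule). Since O(obtain_consent) holds, K gives O(not forward_schedule).
Premise 8, O(purge_cache ⊃ forward_schedule), contraposes to O(not forward_schedule ⊃ not purge_cache); with O(not forward_schedule) we get O(not purge_cache).
Premise 1 is O(not badge_in ⊃ purge_cache); contrapositively O(not purge_cache ⊃ badge_in). Since O(not purge_cache) holds, K gives O(badge_in).
The contrapositive of premise 6 (O(report_license ⊃ not badge_in)) is O(badge_in ⊃ not report_license), and O(badge_in) is already established, so O(not report_license).
Premise 4 is O(not don_mask ⊃ report_license); contrapositively O(not report_license ⊃ don_mask). Since O(not report_license) holds, K gives O(don_mask).
So O(don_mask) holds — don_mask is obligatory. None of the other listed options is made obligatory by any chain of premises.

don_mask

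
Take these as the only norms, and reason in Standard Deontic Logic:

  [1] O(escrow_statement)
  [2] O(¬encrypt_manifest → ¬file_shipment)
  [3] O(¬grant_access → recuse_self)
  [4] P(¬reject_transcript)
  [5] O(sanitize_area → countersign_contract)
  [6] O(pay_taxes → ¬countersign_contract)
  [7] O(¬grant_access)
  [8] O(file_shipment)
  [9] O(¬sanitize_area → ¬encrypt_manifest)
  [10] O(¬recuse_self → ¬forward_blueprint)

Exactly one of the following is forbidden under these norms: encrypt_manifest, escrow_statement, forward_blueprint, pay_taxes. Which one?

Premise 8 gives O(file_shipment).
Premise 2 is O(¬encrypt_manifest → ¬file_shipment); contrapositively O(file_shipment → encrypt_manifest). Since O(file_shipment) holds, K gives O(encrypt_manifest).
Premise 9, O(¬sanitize_area → ¬encrypt_manifest), contraposes to O(encrypt_manifest → sanitize_area); with O(encrypt_manifest) we get O(sanitize_area).
Premise 5 is O(sanitize_area → countersign_contract); since O(sanitize_area), deontic closure gives O(countersign_contract).
Premise 6 is O(pay_taxes → ¬countersign_contract); contrapositively O(countersign_contract → ¬pay_taxes). Since O(countersign_contract) holds, K gives O(¬pay_taxes).
So O(¬pay_taxes) holds, i.e. pay_taxes is forbidden. None of the other listed options is forbidden under the premises.

pay_taxes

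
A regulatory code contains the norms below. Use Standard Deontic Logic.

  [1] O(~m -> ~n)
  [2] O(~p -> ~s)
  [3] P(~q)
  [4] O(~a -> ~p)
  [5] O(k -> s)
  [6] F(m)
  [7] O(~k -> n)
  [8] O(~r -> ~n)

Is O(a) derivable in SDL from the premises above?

F(m) at premise 6 means O(~m).
Applying K to premise 1 (O(~m -> ~n)) and O(~m) yields O(~n).
Premise 7 is O(~k -> n); contrapositively O(~n -> k). Since O(~n) holds, K gives O(k).
Premise 5 is O(k -> s); since O(k), deontic closure gives O(s).
Premise 2 is O(~p -> ~s); contrapositively O(s -> p). Since O(s) holds, K gives O(p).
Premise 4 is O(~a -> ~p); contrapositively O(p -> a). Since O(p) holds, K gives O(a).
Premises 3, 8 do not contribute to this derivation.
So O(a) follows.

Yes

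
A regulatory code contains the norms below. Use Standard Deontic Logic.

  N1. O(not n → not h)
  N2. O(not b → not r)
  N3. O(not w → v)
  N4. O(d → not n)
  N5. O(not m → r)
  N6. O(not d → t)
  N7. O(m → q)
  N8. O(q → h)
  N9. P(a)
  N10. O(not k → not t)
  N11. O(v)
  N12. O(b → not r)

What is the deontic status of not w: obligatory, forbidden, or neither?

Neither

Premise 3 is O(not w → v); even if O(v) held, inferring O(not w) would be affirming the consequent — invalid.
No premise or chain of K-axiom applications forces O(not w), and none forces O(w). So not w is neither obligatory nor forbidden under these norms.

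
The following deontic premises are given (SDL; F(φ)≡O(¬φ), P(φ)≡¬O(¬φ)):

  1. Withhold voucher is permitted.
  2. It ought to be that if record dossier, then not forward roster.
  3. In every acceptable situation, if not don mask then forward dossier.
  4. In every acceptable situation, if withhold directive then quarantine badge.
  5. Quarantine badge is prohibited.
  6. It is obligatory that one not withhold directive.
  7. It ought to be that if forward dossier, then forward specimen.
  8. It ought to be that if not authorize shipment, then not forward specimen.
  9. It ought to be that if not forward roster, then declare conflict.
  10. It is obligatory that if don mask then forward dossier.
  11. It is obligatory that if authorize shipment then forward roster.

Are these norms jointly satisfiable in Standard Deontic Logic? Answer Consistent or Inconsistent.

Premise 4 is O(withhold_directive → quarantine_badge), but O(withhold_directive) is not derivable from the premises, so it does not yield O(quarantine_badge).
So O(quarantine_badge) is not derivable, and the apparent clash with O(¬quarantine_badge) does not arise.
A world satisfying every obligation exists (e.g. authorize_shipment=true, declare_conflict=false, don_mask=false, forward_dossier=true, forward_roster=true, forward_specimen=true, quarantine_badge=false, record_dossier=false, withhold_directive=false, withhold_voucher=false); no atom is both obligatory and forbidden, so the set is consistent.

Consistent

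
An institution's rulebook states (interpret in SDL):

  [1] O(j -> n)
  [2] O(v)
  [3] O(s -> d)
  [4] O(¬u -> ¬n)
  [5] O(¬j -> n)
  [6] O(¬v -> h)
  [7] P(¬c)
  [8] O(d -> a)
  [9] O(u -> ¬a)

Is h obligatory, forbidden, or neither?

Neither

Premise 6 is O(¬v -> h), but O(¬v) is not derivable from the premises, so it does not yield O(h).
No premise or chain of K-axiom applications forces O(h), and none forces O(¬h). So h is neither obligatory nor forbidden under these norms.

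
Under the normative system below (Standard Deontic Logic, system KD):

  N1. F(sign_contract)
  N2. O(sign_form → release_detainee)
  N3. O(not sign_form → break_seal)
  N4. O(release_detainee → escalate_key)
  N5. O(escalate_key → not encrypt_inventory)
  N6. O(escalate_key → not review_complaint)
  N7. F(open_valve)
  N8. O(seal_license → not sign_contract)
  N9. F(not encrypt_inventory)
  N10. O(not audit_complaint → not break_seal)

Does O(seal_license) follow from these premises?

No

Premise 8 is O(seal_license → not sign_contract); even if O(not sign_contract) held, inferring O(seal_license) would be affirming the consequent — invalid.
No other premise forces O(seal_license). An ideal world satisfying every premise can still have seal_license false, so O(seal_license) is not derivable.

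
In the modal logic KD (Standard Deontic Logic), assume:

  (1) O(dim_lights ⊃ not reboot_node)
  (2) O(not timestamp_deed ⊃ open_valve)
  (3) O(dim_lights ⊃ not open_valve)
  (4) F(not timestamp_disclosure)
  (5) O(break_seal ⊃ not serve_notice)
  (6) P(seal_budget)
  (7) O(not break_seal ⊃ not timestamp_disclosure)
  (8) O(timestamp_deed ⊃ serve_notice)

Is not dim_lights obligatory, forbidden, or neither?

Obligatory

Premise 4 is F(not timestamp_disclosure), i.e. O(timestamp_disclosure).
The contrapositive of premise 7 (O(not break_seal ⊃ not timestamp_disclosure)) is O(timestamp_disclosure ⊃ break_seal), and O(timestamp_disclosure) is already established, so O(break_seal).
From O(break_seal) and premise 5, O(break_seal ⊃ not serve_notice), we obtain O(not serve_notice).
Premise 8 is O(timestamp_deed ⊃ serve_notice); contrapositively O(not serve_notice ⊃ not timestamp_deed). Since O(not serve_notice) holds, K gives O(not timestamp_deed).
Premise 2 is O(not timestamp_deed ⊃ open_valve); since O(not timestamp_deed), deontic closure gives O(open_valve).
The contrapositive of premise 3 (O(dim_lights ⊃ not open_valve)) is O(open_valve ⊃ not dim_lights), and O(open_valve) is already established, so O(not dim_lights).
Premises 1, 6 do not contribute to this derivation.
Hence not dim_lights is obligatory.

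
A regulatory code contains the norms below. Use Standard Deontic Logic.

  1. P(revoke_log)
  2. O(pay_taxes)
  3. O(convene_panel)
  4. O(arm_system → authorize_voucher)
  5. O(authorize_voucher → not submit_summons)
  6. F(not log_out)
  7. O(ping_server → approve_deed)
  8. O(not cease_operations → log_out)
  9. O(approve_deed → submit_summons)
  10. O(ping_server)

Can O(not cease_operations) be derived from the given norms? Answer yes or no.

Premise 8 is O(not cease_operations → log_out); even if O(log_out) held, inferring O(not cease_operations) would be affirming the consequent — invalid.
No other premise forces O(not cease_operations). An ideal world satisfying every premise can still have not cease_operations false, so O(not cease_operations) is not derivable.

No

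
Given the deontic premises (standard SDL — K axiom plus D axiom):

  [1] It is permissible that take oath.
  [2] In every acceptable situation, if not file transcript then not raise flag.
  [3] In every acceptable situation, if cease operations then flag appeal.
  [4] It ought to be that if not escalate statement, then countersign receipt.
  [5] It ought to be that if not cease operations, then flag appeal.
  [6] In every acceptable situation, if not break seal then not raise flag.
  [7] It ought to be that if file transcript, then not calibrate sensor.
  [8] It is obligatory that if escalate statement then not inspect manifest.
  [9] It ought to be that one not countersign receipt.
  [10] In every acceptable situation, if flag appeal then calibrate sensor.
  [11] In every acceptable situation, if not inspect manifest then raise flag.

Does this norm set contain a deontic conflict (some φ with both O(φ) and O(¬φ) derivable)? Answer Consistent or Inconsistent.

Inconsistent

By case analysis on cease_operations: premise 3 gives O(cease_operations → flag_appeal) and premise 5 gives O(¬cease_operations → flag_appeal), so O(flag_appeal) either way.
Applying K to premise 10 (O(flag_appeal → calibrate_sensor)) and O(flag_appeal) yields O(calibrate_sensor).
Premise 7, O(file_transcript → ¬calibrate_sensor), contraposes to O(calibrate_sensor → ¬file_transcript); with O(calibrate_sensor) we get O(¬file_transcript).
Premise 2 is O(¬file_transcript → ¬raise_flag); since O(¬file_transcript), deontic closure gives O(¬raise_flag).
Premise 11 is O(¬inspect_manifest → raise_flag); contrapositively O(¬raise_flag → inspect_manifest). Since O(¬raise_flag) holds, K gives O(inspect_manifest).
The contrapositive of premise 8 (O(escalate_statement → ¬inspect_manifest)) is O(inspect_manifest → ¬escalate_statement), and O(inspect_manifest) is already established, so O(¬escalate_statement).
Applying K to premise 4 (O(¬escalate_statement → countersign_receipt)) and O(¬escalate_statement) yields O(countersign_receipt).
However, premise 9 gives O(¬countersign_receipt).
We now have both O(countersign_receipt) and O(¬countersign_receipt) — countersign_receipt is simultaneously obligatory and forbidden, violating the D-axiom.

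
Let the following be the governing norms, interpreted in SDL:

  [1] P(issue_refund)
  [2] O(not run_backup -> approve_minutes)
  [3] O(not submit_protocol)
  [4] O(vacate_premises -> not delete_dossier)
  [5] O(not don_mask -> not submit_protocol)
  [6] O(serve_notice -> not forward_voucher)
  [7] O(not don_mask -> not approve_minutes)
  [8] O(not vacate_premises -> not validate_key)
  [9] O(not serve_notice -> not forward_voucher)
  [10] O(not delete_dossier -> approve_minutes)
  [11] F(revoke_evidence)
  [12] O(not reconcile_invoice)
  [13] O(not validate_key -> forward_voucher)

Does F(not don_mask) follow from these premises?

Premises 6 and 9 cover both cases: O(serve_notice -> not forward_voucher) and O(not serve_notice -> not forward_voucher). Since serve_notice ∨ not serve_notice is a tautology, O(not forward_voucher) follows.
Premise 13 is O(not validate_key -> forward_voucher); contrapositively O(not forward_voucher -> validate_key). Since O(not forward_voucher) holds, K gives O(validate_key).
The contrapositive of premise 8 (O(not vacate_premises -> not validate_key)) is O(validate_key -> vacate_premises), and O(validate_key) is already established, so O(vacate_premises).
With premise 4, O(vacate_premises -> not delete_dossier), the K-axiom yields O(not delete_dossier).
From O(not delete_dossier) and premise 10, O(not delete_dossier -> approve_minutes), we obtain O(approve_minutes).
Premise 7, O(not don_mask -> not approve_minutes), contraposes to O(approve_minutes -> don_mask); with O(approve_minutes) we get O(don_mask).
Premises 1, 2, 3, 5, 11, 12 do not contribute to this derivation.
So O(don_mask) holds, i.e. F(not don_mask). The claim follows.

Yes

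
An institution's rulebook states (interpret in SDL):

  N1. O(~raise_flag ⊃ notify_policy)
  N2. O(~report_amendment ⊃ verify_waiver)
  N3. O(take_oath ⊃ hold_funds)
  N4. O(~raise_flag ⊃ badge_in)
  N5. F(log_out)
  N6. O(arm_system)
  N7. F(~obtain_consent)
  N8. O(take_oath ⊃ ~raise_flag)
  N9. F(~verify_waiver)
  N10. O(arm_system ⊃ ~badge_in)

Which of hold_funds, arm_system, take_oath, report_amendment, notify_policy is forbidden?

Premise 6 gives O(arm_system).
With premise 10, O(arm_system ⊃ ~badge_in), the K-axiom yields O(~badge_in).
Premise 4, O(~raise_flag ⊃ badge_in), contraposes to O(~badge_in ⊃ raise_flag); with O(~badge_in) we get O(raise_flag).
The contrapositive of premise 8 (O(take_oath ⊃ ~raise_flag)) is O(raise_flag ⊃ ~take_oath), and O(raise_flag) is already established, so O(~take_oath).
So O(~take_oath) holds, i.e. take_oath is forbidden. None of the other listed options is forbidden under the premises.

take_oath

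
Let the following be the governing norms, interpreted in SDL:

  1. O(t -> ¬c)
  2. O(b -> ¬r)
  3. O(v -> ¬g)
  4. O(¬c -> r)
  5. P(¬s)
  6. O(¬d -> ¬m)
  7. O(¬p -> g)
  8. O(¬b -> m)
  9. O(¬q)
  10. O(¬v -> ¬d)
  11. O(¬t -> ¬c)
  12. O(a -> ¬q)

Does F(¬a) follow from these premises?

No

Premise 12 is O(a -> ¬q); even if O(¬q) held, inferring O(a) would be affirming the consequent — invalid.
No other premise forces O(a). An ideal world satisfying every premise can still have ¬a true, so F(¬a) is not derivable.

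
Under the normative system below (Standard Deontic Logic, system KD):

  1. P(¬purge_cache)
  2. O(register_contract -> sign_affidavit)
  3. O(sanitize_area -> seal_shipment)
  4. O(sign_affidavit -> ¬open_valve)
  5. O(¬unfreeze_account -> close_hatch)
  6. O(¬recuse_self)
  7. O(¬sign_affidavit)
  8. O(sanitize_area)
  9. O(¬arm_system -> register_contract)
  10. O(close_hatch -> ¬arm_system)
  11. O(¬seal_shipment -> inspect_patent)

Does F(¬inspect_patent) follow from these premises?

Premise 11 is O(¬seal_shipment -> inspect_patent), but O(¬seal_shipment) is not derivable from the premises, so it does not yield O(inspect_patent).
No other premise forces O(inspect_patent). An ideal world satisfying every premise can still have ¬inspect_patent true, so F(¬inspect_patent) is not derivable.

No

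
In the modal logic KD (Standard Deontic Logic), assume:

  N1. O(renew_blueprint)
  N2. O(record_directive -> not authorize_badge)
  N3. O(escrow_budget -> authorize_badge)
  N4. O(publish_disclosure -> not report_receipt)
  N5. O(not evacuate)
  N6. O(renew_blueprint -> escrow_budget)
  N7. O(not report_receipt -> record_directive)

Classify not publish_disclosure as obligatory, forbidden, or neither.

Obligatory

Premise 1 states O(renew_blueprint) outright.
Applying K to premise 6 (O(renew_blueprint -> escrow_budget)) and O(renew_blueprint) yields O(escrow_budget).
Premise 3 is O(escrow_budget -> authorize_badge); since O(escrow_budget), deontic closure gives O(authorize_badge).
Premise 2, O(record_directive -> not authorize_badge), contraposes to O(authorize_badge -> not record_directive); with O(authorize_badge) we get O(not record_directive).
Premise 7, O(not report_receipt -> record_directive), contraposes to O(not record_directive -> report_receipt); with O(not record_directive) we get O(report_receipt).
Premise 4, O(publish_disclosure -> not report_receipt), contraposes to O(report_receipt -> not publish_disclosure); with O(report_receipt) we get O(not publish_disclosure).
Premise 5 does not contribute to this derivation.
Hence not publish_disclosure is obligatory.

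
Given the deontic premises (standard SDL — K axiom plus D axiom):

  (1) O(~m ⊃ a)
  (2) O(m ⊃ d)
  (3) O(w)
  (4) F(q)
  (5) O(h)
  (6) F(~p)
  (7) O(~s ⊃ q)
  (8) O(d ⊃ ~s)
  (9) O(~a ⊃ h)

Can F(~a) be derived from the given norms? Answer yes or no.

Premise 4 is F(q), i.e. O(~q).
Premise 7 is O(~s ⊃ q); contrapositively O(~q ⊃ s). Since O(~q) holds, K gives O(s).
The contrapositive of premise 8 (O(d ⊃ ~s)) is O(s ⊃ ~d), and O(s) is already established, so O(~d).
The contrapositive of premise 2 (O(m ⊃ d)) is O(~d ⊃ ~m), and O(~d) is already established, so O(~m).
With premise 1, O(~m ⊃ a), the K-axiom yields O(a).
Premises 3, 5, 6, 9 do not contribute to this derivation.
So O(a) holds, i.e. F(~a). The claim follows.

Yes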